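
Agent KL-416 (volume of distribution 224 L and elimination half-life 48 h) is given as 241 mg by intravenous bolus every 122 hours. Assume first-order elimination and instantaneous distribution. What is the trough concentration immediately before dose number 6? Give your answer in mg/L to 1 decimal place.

0.2 mg/L

f = (1/2)^(τ/t½) = (1/2)^(122/48) ≈ 0.1717.
C₀ = D/Vd = 241/224 ≈ 1.076 mg/L.
Before the 6th dose, 5 doses have been given. Superposition: Cmin = C₀·(f + f² + … + f^5).
≈ 1.076 × (0.1717 + 0.0295 + 0.0051 + 0.0009 + 0.0001) ≈ 1.076 × 0.2073 ≈ 0.223 mg/L.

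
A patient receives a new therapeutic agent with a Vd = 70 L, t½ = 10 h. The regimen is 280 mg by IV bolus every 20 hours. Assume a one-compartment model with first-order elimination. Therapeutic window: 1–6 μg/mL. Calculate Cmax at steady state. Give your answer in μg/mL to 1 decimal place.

The dosing interval is 2 half-lives, so f = 2^(−2) = 0.25.
Accumulation ratio R = 1/(1 − f) = 1/0.75 = 4/3.
Single-dose peak C₀ = D/Vd = 280/70 = 4 μg/mL.
Steady-state peak Cmax,ss = C₀·R = 4 × 4/3 ≈ 5.333 μg/mL.
Peak 5.3 μg/mL vs MTC 6 μg/mL: below toxic threshold.

5.3 μg/mL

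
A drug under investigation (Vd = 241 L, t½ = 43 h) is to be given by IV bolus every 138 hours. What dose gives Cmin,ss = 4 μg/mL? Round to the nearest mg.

7952 mg

τ/t½ = 138/43 ≈ 3.2093, so f = (1/2)^(138/43) ≈ 0.108119.
Cmin,ss = (D/Vd)·f/(1−f), so D = Cmin,ss·Vd·(1−f)/f.
D = 4 × 241 × (1−f)/f ≈ 4 × 241 × 8.24907 ≈ 7952.10 mg.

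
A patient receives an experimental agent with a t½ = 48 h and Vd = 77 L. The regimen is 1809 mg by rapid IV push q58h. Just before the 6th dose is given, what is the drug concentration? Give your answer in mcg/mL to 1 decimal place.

17.7 mcg/mL

f = (1/2)^(τ/t½) = (1/2)^(58/48) ≈ 0.4328.
C₀ = D/Vd = 1809/77 ≈ 23.494 mcg/mL.
Before the 6th dose, 5 doses have been given. Superposition: Cmin = C₀·(f + f² + … + f^5).
≈ 23.494 × (0.4328 + 0.1873 + 0.0811 + 0.0351 + 0.0152) ≈ 23.494 × 0.7515 ≈ 17.656 mcg/mL.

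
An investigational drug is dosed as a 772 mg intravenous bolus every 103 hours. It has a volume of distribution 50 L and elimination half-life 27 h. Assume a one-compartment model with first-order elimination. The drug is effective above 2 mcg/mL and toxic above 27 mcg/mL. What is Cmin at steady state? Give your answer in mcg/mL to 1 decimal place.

Over one 103-h interval, 103/27 ≈ 3.8148 half-lives elapse, leaving f ≈ 0.0711 of each dose.
Single-dose peak C₀ = D/Vd = 772/50 ≈ 15.440 mcg/mL.
Steady-state trough Cmin,ss = C₀·f/(1−f) ≈ 15.440 × 0.0711/0.9289 ≈ 1.182 mcg/mL.
Trough 1.2 mcg/mL vs MEC 2 mcg/mL: subtherapeutic.

1.2 mcg/mL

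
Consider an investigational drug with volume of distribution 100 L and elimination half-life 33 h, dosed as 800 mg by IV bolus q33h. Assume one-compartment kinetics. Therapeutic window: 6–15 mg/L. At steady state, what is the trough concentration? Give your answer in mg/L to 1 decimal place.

The dosing interval is 1 half-life, so f = 2^(−1) = 0.5.
At steady state, R = 1/(1 − 0.5) = 2/1.
Single-dose peak C₀ = D/Vd = 800/100 = 8 mg/L.
Steady-state peak Cmax,ss = C₀·R = 8 × 2/1 ≈ 16.000 mg/L.
Steady-state trough Cmin,ss = Cmax,ss·f ≈ 16.000 × 0.5 ≈ 8.000 mg/L.
Trough 8.0 mg/L vs MEC 6 mg/L: adequate.

8.0 mg/L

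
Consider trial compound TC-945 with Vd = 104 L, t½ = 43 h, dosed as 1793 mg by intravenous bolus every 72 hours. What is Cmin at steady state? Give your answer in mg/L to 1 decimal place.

k = ln2/t½ = ln2/43 ≈ 0.016120 h⁻¹; fraction remaining f = e^(−kτ) = e^(−0.016120×72) ≈ 0.3133.
Single-dose peak C₀ = D/Vd = 1793/104 ≈ 17.240 mg/L.
Steady-state trough Cmin,ss = C₀·f/(1−f) ≈ 17.240 × 0.3133/0.6867 ≈ 7.866 mg/L.

7.9 mg/L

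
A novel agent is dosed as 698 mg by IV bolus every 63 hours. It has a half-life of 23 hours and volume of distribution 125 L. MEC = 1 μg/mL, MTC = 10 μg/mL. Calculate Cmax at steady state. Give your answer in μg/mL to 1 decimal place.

k = ln2/t½ = ln2/23 ≈ 0.030137 h⁻¹; fraction remaining f = e^(−kτ) = e^(−0.030137×63) ≈ 0.1498.
Accumulation ratio R = 1/(1 − f) ≈ 1/0.8502 ≈ 1.1762.
Each bolus raises the concentration by D/Vd = 698/125 ≈ 5.584 μg/mL.
Steady-state peak Cmax,ss = C₀·R ≈ 5.584 × 1.1762 ≈ 6.568 μg/mL.
Peak 6.6 μg/mL vs MTC 10 μg/mL: below toxic threshold.

6.6 μg/mL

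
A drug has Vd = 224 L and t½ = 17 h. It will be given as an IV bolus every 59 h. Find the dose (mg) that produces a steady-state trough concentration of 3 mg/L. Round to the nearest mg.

τ/t½ = 59/17 ≈ 3.4706, so f = (1/2)^(59/17) ≈ 0.090209.
Cmin,ss = (D/Vd)·f/(1−f), so D = Cmin,ss·Vd·(1−f)/f.
D = 3 × 224 × (1−f)/f ≈ 3 × 224 × 10.08537 ≈ 6777.37 mg.

6777 mg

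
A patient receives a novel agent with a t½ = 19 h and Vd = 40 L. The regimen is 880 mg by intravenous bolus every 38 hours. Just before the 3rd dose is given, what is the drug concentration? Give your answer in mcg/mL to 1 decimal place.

6.9 mcg/mL

f = (1/2)^(τ/t½) = (1/2)^(38/19) ≈ 0.2500.
C₀ = D/Vd = 880/40 ≈ 22.000 mcg/mL.
Before the 3rd dose, 2 doses have been given. Superposition: Cmin = C₀·(f + f²).
≈ 22.000 × (0.2500 + 0.0625) ≈ 22.000 × 0.3125 ≈ 6.875 mcg/mL.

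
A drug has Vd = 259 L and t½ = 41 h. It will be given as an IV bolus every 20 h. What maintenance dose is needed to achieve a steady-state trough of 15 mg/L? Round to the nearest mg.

τ/t½ = 20/41 ≈ 0.4878, so f = (1/2)^(20/41) ≈ 0.713109.
Cmin,ss = (D/Vd)·f/(1−f), so D = Cmin,ss·Vd·(1−f)/f.
D = 15 × 259 × (1−f)/f ≈ 15 × 259 × 0.40231 ≈ 1562.97 mg.

1563 mg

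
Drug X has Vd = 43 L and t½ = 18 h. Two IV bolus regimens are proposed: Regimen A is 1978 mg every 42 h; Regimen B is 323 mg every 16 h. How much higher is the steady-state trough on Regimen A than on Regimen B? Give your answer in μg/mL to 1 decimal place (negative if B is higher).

2.6 μg/mL

Regimen A: f = (1/2)^(42/18) ≈ 0.1984; Cmin,ss = (1978/43)·f/(1−f) ≈ 11.385 μg/mL.
Regimen B: f = (1/2)^(16/18) ≈ 0.5400; Cmin,ss = (323/43)·f/(1−f) ≈ 8.818 μg/mL.
Difference ≈ 11.385 − 8.818 ≈ 2.567 μg/mL.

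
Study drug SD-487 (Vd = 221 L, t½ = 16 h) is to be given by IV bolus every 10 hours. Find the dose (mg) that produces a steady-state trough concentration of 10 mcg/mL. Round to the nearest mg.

1198 mg

τ/t½ = 10/16 ≈ 0.625, so f = (1/2)^(10/16) ≈ 0.648420.
Cmin,ss = (D/Vd)·f/(1−f), so D = Cmin,ss·Vd·(1−f)/f.
D = 10 × 221 × (1−f)/f ≈ 10 × 221 × 0.54221 ≈ 1198.28 mg.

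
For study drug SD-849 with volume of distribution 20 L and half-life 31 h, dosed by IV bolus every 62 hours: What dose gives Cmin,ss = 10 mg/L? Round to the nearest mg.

600 mg

τ/t½ = 62/31 ≈ 2, so f = (1/2)^(62/31) ≈ 0.250000.
Cmin,ss = (D/Vd)·f/(1−f), so D = Cmin,ss·Vd·(1−f)/f.
D = 10 × 20 × (1−f)/f ≈ 10 × 20 × 3.00000 ≈ 600.00 mg.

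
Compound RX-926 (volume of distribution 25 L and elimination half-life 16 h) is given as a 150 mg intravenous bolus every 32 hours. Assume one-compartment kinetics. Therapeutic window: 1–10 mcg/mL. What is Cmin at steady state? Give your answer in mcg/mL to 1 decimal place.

The dosing interval is 2 half-lives, so f = 2^(−2) = 0.25.
Accumulation ratio R = 1/(1 − f) = 1/0.75 = 4/3.
Single-dose peak C₀ = D/Vd = 150/25 = 6 mcg/mL.
Steady-state peak Cmax,ss = C₀·R = 6 × 4/3 ≈ 8.000 mcg/mL.
Steady-state trough Cmin,ss = Cmax,ss·f ≈ 8.000 × 0.25 ≈ 2.000 mcg/mL.
Trough 2.0 mcg/mL vs MEC 1 mcg/mL: adequate.

2.0 mcg/mL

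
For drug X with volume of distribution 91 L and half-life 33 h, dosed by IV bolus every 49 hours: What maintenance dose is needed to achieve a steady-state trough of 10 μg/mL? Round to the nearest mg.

1637 mg

τ/t½ = 49/33 ≈ 1.4848, so f = (1/2)^(49/33) ≈ 0.357286.
Cmin,ss = (D/Vd)·f/(1−f), so D = Cmin,ss·Vd·(1−f)/f.
D = 10 × 91 × (1−f)/f ≈ 10 × 91 × 1.79888 ≈ 1636.98 mg.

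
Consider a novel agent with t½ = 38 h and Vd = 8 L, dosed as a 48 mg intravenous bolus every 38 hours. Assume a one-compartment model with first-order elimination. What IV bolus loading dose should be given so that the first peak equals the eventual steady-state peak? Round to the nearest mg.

f = (1/2)^(38/38) ≈ 0.500000; accumulation ratio R = 1/(1−f) ≈ 2.00000.
Loading dose to hit Cmax,ss on first dose: D_load = D_maint·R ≈ 48 × 2.00000 ≈ 96.00 mg.

96 mg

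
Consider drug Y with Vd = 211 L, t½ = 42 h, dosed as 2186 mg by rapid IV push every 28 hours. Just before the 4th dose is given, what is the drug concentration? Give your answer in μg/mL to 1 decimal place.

f = (1/2)^(τ/t½) = (1/2)^(28/42) ≈ 0.6300.
C₀ = D/Vd = 2186/211 ≈ 10.360 μg/mL.
Before the 4th dose, 3 doses have been given. Superposition: Cmin = C₀·(f + f² + … + f^3).
≈ 10.360 × (0.6300 + 0.3969 + 0.2500) ≈ 10.360 × 1.2769 ≈ 13.229 μg/mL.

13.2 μg/mL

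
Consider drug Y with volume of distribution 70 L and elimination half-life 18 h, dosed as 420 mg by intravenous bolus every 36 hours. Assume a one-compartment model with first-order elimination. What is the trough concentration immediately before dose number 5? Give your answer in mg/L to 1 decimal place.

2.0 mg/L

f = (1/2)^(τ/t½) = (1/2)^(36/18) ≈ 0.2500.
C₀ = D/Vd = 420/70 ≈ 6.000 mg/L.
Before the 5th dose, 4 doses have been given. Superposition: Cmin = C₀·(f + f² + … + f^4).
≈ 6.000 × (0.2500 + 0.0625 + 0.0156 + 0.0039) ≈ 6.000 × 0.3320 ≈ 1.992 mg/L.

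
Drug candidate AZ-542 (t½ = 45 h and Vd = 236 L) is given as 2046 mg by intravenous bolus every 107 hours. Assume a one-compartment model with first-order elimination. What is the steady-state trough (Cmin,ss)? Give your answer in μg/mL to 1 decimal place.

k = ln2/t½ = ln2/45 ≈ 0.015403 h⁻¹; fraction remaining f = e^(−kτ) = e^(−0.015403×107) ≈ 0.1924.
Single-dose peak C₀ = D/Vd = 2046/236 ≈ 8.669 μg/mL.
Steady-state trough Cmin,ss = C₀·f/(1−f) ≈ 8.669 × 0.1924/0.8076 ≈ 2.065 μg/mL.

2.1 μg/mL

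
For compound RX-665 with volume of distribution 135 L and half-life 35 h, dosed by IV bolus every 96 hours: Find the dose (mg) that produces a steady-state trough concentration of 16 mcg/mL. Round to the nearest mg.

12299 mg

τ/t½ = 96/35 ≈ 2.7429, so f = (1/2)^(96/35) ≈ 0.149389.
Cmin,ss = (D/Vd)·f/(1−f), so D = Cmin,ss·Vd·(1−f)/f.
D = 16 × 135 × (1−f)/f ≈ 16 × 135 × 5.69393 ≈ 12298.89 mg.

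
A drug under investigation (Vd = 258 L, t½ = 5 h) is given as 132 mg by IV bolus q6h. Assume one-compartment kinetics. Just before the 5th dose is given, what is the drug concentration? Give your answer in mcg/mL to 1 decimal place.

f = (1/2)^(τ/t½) = (1/2)^(6/5) ≈ 0.4353.
C₀ = D/Vd = 132/258 ≈ 0.512 mcg/mL.
Before the 5th dose, 4 doses have been given. Superposition: Cmin = C₀·(f + f² + … + f^4).
≈ 0.512 × (0.4353 + 0.1895 + 0.0825 + 0.0359) ≈ 0.512 × 0.7432 ≈ 0.381 mcg/mL.

0.4 mcg/mL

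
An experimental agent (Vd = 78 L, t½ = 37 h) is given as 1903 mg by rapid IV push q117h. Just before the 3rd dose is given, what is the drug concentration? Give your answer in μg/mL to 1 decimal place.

3.0 μg/mL

f = (1/2)^(τ/t½) = (1/2)^(117/37) ≈ 0.1117.
C₀ = D/Vd = 1903/78 ≈ 24.397 μg/mL.
Before the 3rd dose, 2 doses have been given. Superposition: Cmin = C₀·(f + f²).
≈ 24.397 × (0.1117 + 0.0125) ≈ 24.397 × 0.1242 ≈ 3.030 μg/mL.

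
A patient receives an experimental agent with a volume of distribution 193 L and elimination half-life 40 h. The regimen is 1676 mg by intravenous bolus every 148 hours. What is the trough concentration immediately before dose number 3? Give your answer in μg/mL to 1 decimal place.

0.7 μg/mL

f = (1/2)^(τ/t½) = (1/2)^(148/40) ≈ 0.0769.
C₀ = D/Vd = 1676/193 ≈ 8.684 μg/mL.
Before the 3rd dose, 2 doses have been given. Superposition: Cmin = C₀·(f + f²).
≈ 8.684 × (0.0769 + 0.0059) ≈ 8.684 × 0.0828 ≈ 0.719 μg/mL.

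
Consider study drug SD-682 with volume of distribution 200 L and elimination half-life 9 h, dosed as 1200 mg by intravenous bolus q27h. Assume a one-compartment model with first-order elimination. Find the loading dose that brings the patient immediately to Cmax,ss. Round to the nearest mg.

f = (1/2)^(27/9) ≈ 0.125000; accumulation ratio R = 1/(1−f) ≈ 1.14286.
Loading dose to hit Cmax,ss on first dose: D_load = D_maint·R ≈ 1200 × 1.14286 ≈ 1371.43 mg.

1371 mg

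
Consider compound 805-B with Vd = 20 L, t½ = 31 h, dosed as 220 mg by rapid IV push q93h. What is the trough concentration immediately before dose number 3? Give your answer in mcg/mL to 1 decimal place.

f = (1/2)^(τ/t½) = (1/2)^(93/31) ≈ 0.1250.
C₀ = D/Vd = 220/20 ≈ 11.000 mcg/mL.
Before the 3rd dose, 2 doses have been given. Superposition: Cmin = C₀·(f + f²).
≈ 11.000 × (0.1250 + 0.0156) ≈ 11.000 × 0.1406 ≈ 1.547 mcg/mL.

1.5 mcg/mL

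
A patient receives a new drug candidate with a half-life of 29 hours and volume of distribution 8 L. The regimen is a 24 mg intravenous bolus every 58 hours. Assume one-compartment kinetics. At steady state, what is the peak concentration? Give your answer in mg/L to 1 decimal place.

4.0 mg/L

τ = 58 h = 2 half-lives, so f = (1/2)^2 = 0.25.
Accumulation ratio R = 1/(1 − f) = 1/0.75 = 4/3.
Single-dose peak C₀ = D/Vd = 24/8 = 3 mg/L.
Steady-state peak Cmax,ss = C₀·R = 3 × 4/3 ≈ 4.000 mg/L.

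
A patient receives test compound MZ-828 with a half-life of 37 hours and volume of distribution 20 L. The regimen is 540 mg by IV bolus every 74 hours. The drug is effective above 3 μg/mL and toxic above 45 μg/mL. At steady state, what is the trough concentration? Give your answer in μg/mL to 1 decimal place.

τ = 74 h = 2 half-lives, so f = (1/2)^2 = 0.25.
At steady state, R = 1/(1 − 0.25) = 4/3.
Single-dose peak C₀ = D/Vd = 540/20 = 27 μg/mL.
Steady-state peak Cmax,ss = C₀·R = 27 × 4/3 ≈ 36.000 μg/mL.
Steady-state trough Cmin,ss = Cmax,ss·f ≈ 36.000 × 0.25 ≈ 9.000 μg/mL.
Trough 9.0 μg/mL vs MEC 3 μg/mL: adequate.

9.0 μg/mL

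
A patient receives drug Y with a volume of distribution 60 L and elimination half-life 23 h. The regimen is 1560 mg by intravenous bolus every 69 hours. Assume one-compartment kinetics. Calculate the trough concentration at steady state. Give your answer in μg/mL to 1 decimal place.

The dosing interval is 3 half-lives, so f = 2^(−3) = 0.125.
At steady state, R = 1/(1 − 0.125) = 8/7.
Single-dose peak C₀ = D/Vd = 1560/60 = 26 μg/mL.
Steady-state peak Cmax,ss = C₀·R = 26 × 8/7 ≈ 29.714 μg/mL.
Steady-state trough Cmin,ss = Cmax,ss·f ≈ 29.714 × 0.125 ≈ 3.714 μg/mL.

3.7 μg/mL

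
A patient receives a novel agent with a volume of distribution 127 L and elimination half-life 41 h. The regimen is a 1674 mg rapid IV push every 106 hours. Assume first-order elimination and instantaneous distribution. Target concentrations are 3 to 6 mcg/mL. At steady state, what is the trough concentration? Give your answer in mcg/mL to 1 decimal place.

k = ln2/t½ = ln2/41 ≈ 0.016906 h⁻¹; fraction remaining f = e^(−kτ) = e^(−0.016906×106) ≈ 0.1666.
Accumulation ratio R = 1/(1 − f) ≈ 1/0.8334 ≈ 1.1999.
Single-dose peak C₀ = D/Vd = 1674/127 ≈ 13.181 mcg/mL.
Steady-state peak Cmax,ss = C₀·R ≈ 13.181 × 1.1999 ≈ 15.816 mcg/mL.
Steady-state trough Cmin,ss = Cmax,ss·f ≈ 15.816 × 0.1666 ≈ 2.635 mcg/mL.
Trough 2.6 mcg/mL vs MEC 3 mcg/mL: subtherapeutic.

2.6 mcg/mL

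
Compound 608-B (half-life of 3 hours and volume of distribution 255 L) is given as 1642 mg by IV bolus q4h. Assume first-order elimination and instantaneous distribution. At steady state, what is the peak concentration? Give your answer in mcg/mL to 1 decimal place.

10.7 mcg/mL

k = ln2/t½ = ln2/3 ≈ 0.231049 h⁻¹; fraction remaining f = e^(−kτ) = e^(−0.231049×4) ≈ 0.3969.
At steady state, accumulation factor R = 1/(1 − e^(−kτ)) ≈ 1.6581.
Each bolus raises the concentration by D/Vd = 1642/255 ≈ 6.439 mcg/mL.
Cmax,ss = C₀/(1 − f) ≈ 6.439/0.6031 ≈ 10.677 mcg/mL.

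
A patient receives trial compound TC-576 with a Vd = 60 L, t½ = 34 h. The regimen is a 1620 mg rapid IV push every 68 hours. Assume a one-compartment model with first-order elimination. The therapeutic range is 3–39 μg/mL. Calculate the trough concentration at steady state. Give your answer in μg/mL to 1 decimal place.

9.0 μg/mL

τ = 68 h = 2 half-lives, so f = (1/2)^2 = 0.25.
At steady state, R = 1/(1 − 0.25) = 4/3.
Single-dose peak C₀ = D/Vd = 1620/60 = 27 μg/mL.
Steady-state peak Cmax,ss = C₀·R = 27 × 4/3 ≈ 36.000 μg/mL.
Steady-state trough Cmin,ss = Cmax,ss·f ≈ 36.000 × 0.25 ≈ 9.000 μg/mL.
Trough 9.0 μg/mL vs MEC 3 μg/mL: adequate.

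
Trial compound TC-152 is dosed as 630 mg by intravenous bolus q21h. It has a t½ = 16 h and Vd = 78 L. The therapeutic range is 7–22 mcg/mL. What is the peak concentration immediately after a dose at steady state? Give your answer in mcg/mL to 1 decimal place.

13.5 mcg/mL

Over one 21-h interval, 21/16 ≈ 1.3125 half-lives elapse, leaving f ≈ 0.4026 of each dose.
At steady state, accumulation factor R = 1/(1 − e^(−kτ)) ≈ 1.6739.
Single-dose peak C₀ = D/Vd = 630/78 ≈ 8.077 mcg/mL.
Steady-state peak Cmax,ss = C₀·R ≈ 8.077 × 1.6739 ≈ 13.520 mcg/mL.
Peak 13.5 mcg/mL vs MTC 22 mcg/mL: below toxic threshold.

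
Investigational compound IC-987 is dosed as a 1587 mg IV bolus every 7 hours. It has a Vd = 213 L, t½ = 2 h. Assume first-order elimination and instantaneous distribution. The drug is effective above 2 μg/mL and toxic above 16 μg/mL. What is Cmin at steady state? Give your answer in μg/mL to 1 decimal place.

k = ln2/t½ = ln2/2 ≈ 0.346574 h⁻¹; fraction remaining f = e^(−kτ) = e^(−0.346574×7) ≈ 0.0884.
Single-dose peak C₀ = D/Vd = 1587/213 ≈ 7.451 μg/mL.
Steady-state trough Cmin,ss = C₀·f/(1−f) ≈ 7.451 × 0.0884/0.9116 ≈ 0.723 μg/mL.
Trough 0.7 μg/mL vs MEC 2 μg/mL: subtherapeutic.

0.7 μg/mL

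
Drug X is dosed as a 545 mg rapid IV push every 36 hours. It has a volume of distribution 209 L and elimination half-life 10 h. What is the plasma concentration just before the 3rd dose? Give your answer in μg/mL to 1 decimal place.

f = (1/2)^(τ/t½) = (1/2)^(36/10) ≈ 0.0825.
C₀ = D/Vd = 545/209 ≈ 2.608 μg/mL.
Before the 3rd dose, 2 doses have been given. Superposition: Cmin = C₀·(f + f²).
≈ 2.608 × (0.0825 + 0.0068) ≈ 2.608 × 0.0893 ≈ 0.233 μg/mL.

0.2 μg/mL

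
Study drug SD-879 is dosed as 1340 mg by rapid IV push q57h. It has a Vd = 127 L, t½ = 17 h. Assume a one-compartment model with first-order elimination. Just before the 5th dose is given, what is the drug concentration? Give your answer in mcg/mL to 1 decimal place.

f = (1/2)^(τ/t½) = (1/2)^(57/17) ≈ 0.0979.
C₀ = D/Vd = 1340/127 ≈ 10.551 mcg/mL.
Before the 5th dose, 4 doses have been given. Superposition: Cmin = C₀·(f + f² + … + f^4).
≈ 10.551 × (0.0979 + 0.0096 + 0.0009 + 0.0001) ≈ 10.551 × 0.1085 ≈ 1.145 mcg/mL.

1.1 mcg/mL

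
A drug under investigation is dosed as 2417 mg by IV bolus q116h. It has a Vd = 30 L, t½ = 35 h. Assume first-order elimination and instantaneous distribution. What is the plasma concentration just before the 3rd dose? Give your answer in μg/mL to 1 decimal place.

f = (1/2)^(τ/t½) = (1/2)^(116/35) ≈ 0.1005.
C₀ = D/Vd = 2417/30 ≈ 80.567 μg/mL.
Before the 3rd dose, 2 doses have been given. Superposition: Cmin = C₀·(f + f²).
≈ 80.567 × (0.1005 + 0.0101) ≈ 80.567 × 0.1106 ≈ 8.911 μg/mL.

8.9 μg/mL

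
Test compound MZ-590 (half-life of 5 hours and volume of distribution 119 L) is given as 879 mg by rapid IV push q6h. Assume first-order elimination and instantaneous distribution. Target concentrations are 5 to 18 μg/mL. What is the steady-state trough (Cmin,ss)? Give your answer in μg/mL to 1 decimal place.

Over one 6-h interval, 6/5 ≈ 1.2 half-lives elapse, leaving f ≈ 0.4353 of each dose.
Accumulation ratio R = 1/(1 − f) ≈ 1/0.5647 ≈ 1.7709.
Each bolus raises the concentration by D/Vd = 879/119 ≈ 7.387 μg/mL.
Steady-state peak Cmax,ss = C₀·R ≈ 7.387 × 1.7709 ≈ 13.082 μg/mL.
One interval later, Cmin,ss = Cmax,ss·e^(−kτ) ≈ 13.082 × 0.4353 ≈ 5.695 μg/mL.
Trough 5.7 μg/mL vs MEC 5 μg/mL: adequate.

5.7 μg/mL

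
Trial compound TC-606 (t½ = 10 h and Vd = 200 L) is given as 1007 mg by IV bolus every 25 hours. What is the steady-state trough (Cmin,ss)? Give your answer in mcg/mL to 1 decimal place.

Over one 25-h interval, 25/10 ≈ 2.5 half-lives elapse, leaving f ≈ 0.1768 of each dose.
Single-dose peak C₀ = D/Vd = 1007/200 ≈ 5.035 mcg/mL.
Steady-state trough Cmin,ss = C₀·f/(1−f) ≈ 5.035 × 0.1768/0.8232 ≈ 1.081 mcg/mL.

1.1 mcg/mL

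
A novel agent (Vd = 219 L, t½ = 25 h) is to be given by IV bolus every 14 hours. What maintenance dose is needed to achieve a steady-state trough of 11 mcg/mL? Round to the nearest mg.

τ/t½ = 14/25 ≈ 0.56, so f = (1/2)^(14/25) ≈ 0.678302.
Cmin,ss = (D/Vd)·f/(1−f), so D = Cmin,ss·Vd·(1−f)/f.
D = 11 × 219 × (1−f)/f ≈ 11 × 219 × 0.47427 ≈ 1142.52 mg.

1143 mg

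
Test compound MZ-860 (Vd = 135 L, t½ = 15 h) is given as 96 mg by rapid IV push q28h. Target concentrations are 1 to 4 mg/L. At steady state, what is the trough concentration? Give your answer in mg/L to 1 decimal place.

0.3 mg/L

Over one 28-h interval, 28/15 ≈ 1.8667 half-lives elapse, leaving f ≈ 0.2742 of each dose.
At steady state, accumulation factor R = 1/(1 − e^(−kτ)) ≈ 1.3778.
Each bolus raises the concentration by D/Vd = 96/135 ≈ 0.711 mg/L.
Cmax,ss = C₀/(1 − f) ≈ 0.711/0.7258 ≈ 0.980 mg/L.
One interval later, Cmin,ss = Cmax,ss·e^(−kτ) ≈ 0.980 × 0.2742 ≈ 0.269 mg/L.
Trough 0.3 mg/L vs MEC 1 mg/L: subtherapeutic.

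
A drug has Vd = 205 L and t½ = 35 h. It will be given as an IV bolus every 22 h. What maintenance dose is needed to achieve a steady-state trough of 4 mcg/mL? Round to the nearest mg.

τ/t½ = 22/35 ≈ 0.62857, so f = (1/2)^(22/35) ≈ 0.646817.
Cmin,ss = (D/Vd)·f/(1−f), so D = Cmin,ss·Vd·(1−f)/f.
D = 4 × 205 × (1−f)/f ≈ 4 × 205 × 0.54603 ≈ 447.74 mg.

448 mg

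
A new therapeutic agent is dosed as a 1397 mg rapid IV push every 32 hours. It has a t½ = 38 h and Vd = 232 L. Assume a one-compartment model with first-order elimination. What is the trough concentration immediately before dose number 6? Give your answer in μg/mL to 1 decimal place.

f = (1/2)^(τ/t½) = (1/2)^(32/38) ≈ 0.5578.
C₀ = D/Vd = 1397/232 ≈ 6.022 μg/mL.
Before the 6th dose, 5 doses have been given. Superposition: Cmin = C₀·(f + f² + … + f^5).
≈ 6.022 × (0.5578 + 0.3111 + 0.1736 + 0.0968 + 0.0540) ≈ 6.022 × 1.1933 ≈ 7.186 μg/mL.

7.2 μg/mL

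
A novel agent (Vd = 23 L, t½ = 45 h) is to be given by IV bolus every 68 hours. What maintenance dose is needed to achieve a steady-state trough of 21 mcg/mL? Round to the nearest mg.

τ/t½ = 68/45 ≈ 1.5111, so f = (1/2)^(68/45) ≈ 0.350841.
Cmin,ss = (D/Vd)·f/(1−f), so D = Cmin,ss·Vd·(1−f)/f.
D = 21 × 23 × (1−f)/f ≈ 21 × 23 × 1.85029 ≈ 893.69 mg.

894 mg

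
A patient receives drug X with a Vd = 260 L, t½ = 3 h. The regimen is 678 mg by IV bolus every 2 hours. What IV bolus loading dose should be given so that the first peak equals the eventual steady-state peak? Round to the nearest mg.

f = (1/2)^(2/3) ≈ 0.629961; accumulation ratio R = 1/(1−f) ≈ 2.70242.
Loading dose to hit Cmax,ss on first dose: D_load = D_maint·R ≈ 678 × 2.70242 ≈ 1832.24 mg.

1832 mg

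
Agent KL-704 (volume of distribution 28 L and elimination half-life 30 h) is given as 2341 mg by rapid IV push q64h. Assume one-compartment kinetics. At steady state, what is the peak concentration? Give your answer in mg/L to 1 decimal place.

108.3 mg/L

k = ln2/t½ = ln2/30 ≈ 0.023105 h⁻¹; fraction remaining f = e^(−kτ) = e^(−0.023105×64) ≈ 0.2279.
Accumulation ratio R = 1/(1 − f) ≈ 1/0.7721 ≈ 1.2952.
Single-dose peak C₀ = D/Vd = 2341/28 ≈ 83.607 mg/L.
Steady-state peak Cmax,ss = C₀·R ≈ 83.607 × 1.2952 ≈ 108.288 mg/L.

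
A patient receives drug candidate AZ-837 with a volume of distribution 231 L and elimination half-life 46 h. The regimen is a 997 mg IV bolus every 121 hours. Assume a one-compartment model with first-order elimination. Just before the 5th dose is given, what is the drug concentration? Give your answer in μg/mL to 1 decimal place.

f = (1/2)^(τ/t½) = (1/2)^(121/46) ≈ 0.1615.
C₀ = D/Vd = 997/231 ≈ 4.316 μg/mL.
Before the 5th dose, 4 doses have been given. Superposition: Cmin = C₀·(f + f² + … + f^4).
≈ 4.316 × (0.1615 + 0.0261 + 0.0042 + 0.0007) ≈ 4.316 × 0.1925 ≈ 0.831 μg/mL.

0.8 μg/mL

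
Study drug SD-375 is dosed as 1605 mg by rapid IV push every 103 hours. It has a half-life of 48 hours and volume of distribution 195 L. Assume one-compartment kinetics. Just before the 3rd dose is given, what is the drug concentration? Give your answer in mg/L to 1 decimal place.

f = (1/2)^(τ/t½) = (1/2)^(103/48) ≈ 0.2260.
C₀ = D/Vd = 1605/195 ≈ 8.231 mg/L.
Before the 3rd dose, 2 doses have been given. Superposition: Cmin = C₀·(f + f²).
≈ 8.231 × (0.2260 + 0.0511) ≈ 8.231 × 0.2771 ≈ 2.281 mg/L.

2.3 mg/L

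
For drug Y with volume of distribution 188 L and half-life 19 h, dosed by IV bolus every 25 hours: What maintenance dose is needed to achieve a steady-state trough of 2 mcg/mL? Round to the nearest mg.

560 mg

τ/t½ = 25/19 ≈ 1.3158, so f = (1/2)^(25/19) ≈ 0.401706.
Cmin,ss = (D/Vd)·f/(1−f), so D = Cmin,ss·Vd·(1−f)/f.
D = 2 × 188 × (1−f)/f ≈ 2 × 188 × 1.48938 ≈ 560.01 mg.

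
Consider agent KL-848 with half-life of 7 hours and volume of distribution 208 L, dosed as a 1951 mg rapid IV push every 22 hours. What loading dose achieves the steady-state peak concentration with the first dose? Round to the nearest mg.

f = (1/2)^(22/7) ≈ 0.113215; accumulation ratio R = 1/(1−f) ≈ 1.12767.
Loading dose to hit Cmax,ss on first dose: D_load = D_maint·R ≈ 1951 × 1.12767 ≈ 2200.08 mg.

2200 mg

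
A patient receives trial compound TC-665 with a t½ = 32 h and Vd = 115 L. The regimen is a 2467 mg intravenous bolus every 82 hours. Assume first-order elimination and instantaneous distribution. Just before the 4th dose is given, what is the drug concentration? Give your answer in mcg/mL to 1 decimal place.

4.4 mcg/mL

f = (1/2)^(τ/t½) = (1/2)^(82/32) ≈ 0.1693.
C₀ = D/Vd = 2467/115 ≈ 21.452 mcg/mL.
Before the 4th dose, 3 doses have been given. Superposition: Cmin = C₀·(f + f² + … + f^3).
≈ 21.452 × (0.1693 + 0.0287 + 0.0049) ≈ 21.452 × 0.2029 ≈ 4.353 mcg/mL.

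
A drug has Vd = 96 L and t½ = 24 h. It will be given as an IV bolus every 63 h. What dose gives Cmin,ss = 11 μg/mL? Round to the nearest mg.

5458 mg

τ/t½ = 63/24 ≈ 2.625, so f = (1/2)^(63/24) ≈ 0.162105.
Cmin,ss = (D/Vd)·f/(1−f), so D = Cmin,ss·Vd·(1−f)/f.
D = 11 × 96 × (1−f)/f ≈ 11 × 96 × 5.16884 ≈ 5458.30 mg.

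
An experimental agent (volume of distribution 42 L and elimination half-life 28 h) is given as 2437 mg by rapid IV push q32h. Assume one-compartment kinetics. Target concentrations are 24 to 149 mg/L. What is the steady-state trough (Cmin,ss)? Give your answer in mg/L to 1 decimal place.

Over one 32-h interval, 32/28 ≈ 1.1429 half-lives elapse, leaving f ≈ 0.4529 of each dose.
At steady state, accumulation factor R = 1/(1 − e^(−kτ)) ≈ 1.8278.
Each bolus raises the concentration by D/Vd = 2437/42 ≈ 58.024 mg/L.
Steady-state peak Cmax,ss = C₀·R ≈ 58.024 × 1.8278 ≈ 106.056 mg/L.
Steady-state trough Cmin,ss = Cmax,ss·f ≈ 106.056 × 0.4529 ≈ 48.033 mg/L.
Trough 48.0 mg/L vs MEC 24 mg/L: adequate.

48.0 mg/L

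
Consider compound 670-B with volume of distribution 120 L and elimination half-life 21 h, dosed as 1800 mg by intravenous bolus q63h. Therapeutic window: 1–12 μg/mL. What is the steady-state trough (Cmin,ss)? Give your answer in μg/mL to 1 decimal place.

The dosing interval is 3 half-lives, so f = 2^(−3) = 0.125.
Accumulation ratio R = 1/(1 − f) = 1/0.875 = 8/7.
Single-dose peak C₀ = D/Vd = 1800/120 = 15 μg/mL.
Steady-state peak Cmax,ss = C₀·R = 15 × 8/7 ≈ 17.143 μg/mL.
Steady-state trough Cmin,ss = Cmax,ss·f ≈ 17.143 × 0.125 ≈ 2.143 μg/mL.
Trough 2.1 μg/mL vs MEC 1 μg/mL: adequate.

2.1 μg/mL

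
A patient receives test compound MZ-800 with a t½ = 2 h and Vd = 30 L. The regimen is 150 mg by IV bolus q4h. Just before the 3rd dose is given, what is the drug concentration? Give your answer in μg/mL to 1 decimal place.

1.6 μg/mL

f = (1/2)^(τ/t½) = (1/2)^(4/2) ≈ 0.2500.
C₀ = D/Vd = 150/30 ≈ 5.000 μg/mL.
Before the 3rd dose, 2 doses have been given. Superposition: Cmin = C₀·(f + f²).
≈ 5.000 × (0.2500 + 0.0625) ≈ 5.000 × 0.3125 ≈ 1.562 μg/mL.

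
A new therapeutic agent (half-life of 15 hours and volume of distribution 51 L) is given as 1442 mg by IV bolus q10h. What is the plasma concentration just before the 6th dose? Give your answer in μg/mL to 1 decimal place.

f = (1/2)^(τ/t½) = (1/2)^(10/15) ≈ 0.6300.
C₀ = D/Vd = 1442/51 ≈ 28.275 μg/mL.
Before the 6th dose, 5 doses have been given. Superposition: Cmin = C₀·(f + f² + … + f^5).
≈ 28.275 × (0.6300 + 0.3969 + 0.2500 + 0.1575 + 0.0992) ≈ 28.275 × 1.5336 ≈ 43.363 μg/mL.

43.4 μg/mL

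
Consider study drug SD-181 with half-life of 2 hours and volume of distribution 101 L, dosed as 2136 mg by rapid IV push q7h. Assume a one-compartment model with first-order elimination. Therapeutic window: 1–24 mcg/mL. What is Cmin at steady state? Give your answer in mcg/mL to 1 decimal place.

k = ln2/t½ = ln2/2 ≈ 0.346574 h⁻¹; fraction remaining f = e^(−kτ) = e^(−0.346574×7) ≈ 0.0884.
Single-dose peak C₀ = D/Vd = 2136/101 ≈ 21.149 mcg/mL.
Steady-state trough Cmin,ss = C₀·f/(1−f) ≈ 21.149 × 0.0884/0.9116 ≈ 2.051 mcg/mL.
Trough 2.1 mcg/mL vs MEC 1 mcg/mL: adequate.

2.1 mcg/mL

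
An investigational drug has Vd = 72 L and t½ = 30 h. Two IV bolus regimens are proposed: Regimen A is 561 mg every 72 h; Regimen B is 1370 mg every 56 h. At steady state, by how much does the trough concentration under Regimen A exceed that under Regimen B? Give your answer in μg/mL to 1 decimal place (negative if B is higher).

Regimen A: f = (1/2)^(72/30) ≈ 0.1895; Cmin,ss = (561/72)·f/(1−f) ≈ 1.822 μg/mL.
Regimen B: f = (1/2)^(56/30) ≈ 0.2742; Cmin,ss = (1370/72)·f/(1−f) ≈ 7.189 μg/mL.
Difference ≈ 1.822 − 7.189 ≈ -5.367 μg/mL.

-5.4 μg/mL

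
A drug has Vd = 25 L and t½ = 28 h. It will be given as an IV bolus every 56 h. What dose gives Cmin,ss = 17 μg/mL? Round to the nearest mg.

1275 mg

τ/t½ = 56/28 ≈ 2, so f = (1/2)^(56/28) ≈ 0.250000.
Cmin,ss = (D/Vd)·f/(1−f), so D = Cmin,ss·Vd·(1−f)/f.
D = 17 × 25 × (1−f)/f ≈ 17 × 25 × 3.00000 ≈ 1275.00 mg.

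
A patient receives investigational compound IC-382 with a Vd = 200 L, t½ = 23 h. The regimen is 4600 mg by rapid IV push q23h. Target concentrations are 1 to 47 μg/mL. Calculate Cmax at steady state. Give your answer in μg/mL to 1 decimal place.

τ = 23 h = 1 half-life, so f = (1/2)^1 = 0.5.
At steady state, R = 1/(1 − 0.5) = 2/1.
Single-dose peak C₀ = D/Vd = 4600/200 = 23 μg/mL.
Steady-state peak Cmax,ss = C₀·R = 23 × 2/1 ≈ 46.000 μg/mL.
Peak 46.0 μg/mL vs MTC 47 μg/mL: below toxic threshold.

46.0 μg/mL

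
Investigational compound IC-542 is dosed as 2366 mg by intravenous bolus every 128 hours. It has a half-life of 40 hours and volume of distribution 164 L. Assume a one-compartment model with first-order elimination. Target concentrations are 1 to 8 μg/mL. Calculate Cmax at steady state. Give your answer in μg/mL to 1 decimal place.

τ/t½ = 128/40 ≈ 3.2, so fraction remaining f = (1/2)^(128/40) ≈ 0.1088.
At steady state, accumulation factor R = 1/(1 − e^(−kτ)) ≈ 1.1221.
Each bolus raises the concentration by D/Vd = 2366/164 ≈ 14.427 μg/mL.
Cmax,ss = C₀/(1 − f) ≈ 14.427/0.8912 ≈ 16.188 μg/mL.
Peak 16.2 μg/mL vs MTC 8 μg/mL: exceeds toxic threshold.

16.2 μg/mL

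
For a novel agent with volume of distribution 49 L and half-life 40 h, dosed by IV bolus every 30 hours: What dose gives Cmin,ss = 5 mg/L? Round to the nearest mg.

τ/t½ = 30/40 ≈ 0.75, so f = (1/2)^(30/40) ≈ 0.594604.
Cmin,ss = (D/Vd)·f/(1−f), so D = Cmin,ss·Vd·(1−f)/f.
D = 5 × 49 × (1−f)/f ≈ 5 × 49 × 0.68179 ≈ 167.04 mg.

167 mg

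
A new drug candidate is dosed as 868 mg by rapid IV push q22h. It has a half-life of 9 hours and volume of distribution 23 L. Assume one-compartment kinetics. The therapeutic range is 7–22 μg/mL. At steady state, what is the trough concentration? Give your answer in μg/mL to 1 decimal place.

τ/t½ = 22/9 ≈ 2.4444, so fraction remaining f = (1/2)^(22/9) ≈ 0.1837.
At steady state, accumulation factor R = 1/(1 − e^(−kτ)) ≈ 1.2250.
Single-dose peak C₀ = D/Vd = 868/23 ≈ 37.739 μg/mL.
Cmax,ss = C₀/(1 − f) ≈ 37.739/0.8163 ≈ 46.232 μg/mL.
Steady-state trough Cmin,ss = Cmax,ss·f ≈ 46.232 × 0.1837 ≈ 8.493 μg/mL.
Trough 8.5 μg/mL vs MEC 7 μg/mL: adequate.

8.5 μg/mL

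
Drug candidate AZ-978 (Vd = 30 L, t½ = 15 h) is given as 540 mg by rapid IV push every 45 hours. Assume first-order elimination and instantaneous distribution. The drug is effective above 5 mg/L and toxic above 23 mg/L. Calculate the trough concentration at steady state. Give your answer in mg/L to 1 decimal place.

τ = 45 h = 3 half-lives, so f = (1/2)^3 = 0.125.
Accumulation ratio R = 1/(1 − f) = 1/0.875 = 8/7.
Single-dose peak C₀ = D/Vd = 540/30 = 18 mg/L.
Steady-state peak Cmax,ss = C₀·R = 18 × 8/7 ≈ 20.571 mg/L.
Steady-state trough Cmin,ss = Cmax,ss·f ≈ 20.571 × 0.125 ≈ 2.571 mg/L.
Trough 2.6 mg/L vs MEC 5 mg/L: subtherapeutic.

2.6 mg/L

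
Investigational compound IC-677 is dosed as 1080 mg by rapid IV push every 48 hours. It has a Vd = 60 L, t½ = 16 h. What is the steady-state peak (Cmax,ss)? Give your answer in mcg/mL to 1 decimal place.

The dosing interval is 3 half-lives, so f = 2^(−3) = 0.125.
At steady state, R = 1/(1 − 0.125) = 8/7.
Single-dose peak C₀ = D/Vd = 1080/60 = 18 mcg/mL.
Steady-state peak Cmax,ss = C₀·R = 18 × 8/7 ≈ 20.571 mcg/mL.

20.6 mcg/mL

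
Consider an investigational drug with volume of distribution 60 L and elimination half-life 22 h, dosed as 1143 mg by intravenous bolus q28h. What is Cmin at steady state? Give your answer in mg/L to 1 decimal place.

13.5 mg/L

k = ln2/t½ = ln2/22 ≈ 0.031507 h⁻¹; fraction remaining f = e^(−kτ) = e^(−0.031507×28) ≈ 0.4139.
Each bolus raises the concentration by D/Vd = 1143/60 ≈ 19.050 mg/L.
Steady-state trough Cmin,ss = C₀·f/(1−f) ≈ 19.050 × 0.4139/0.5861 ≈ 13.453 mg/L.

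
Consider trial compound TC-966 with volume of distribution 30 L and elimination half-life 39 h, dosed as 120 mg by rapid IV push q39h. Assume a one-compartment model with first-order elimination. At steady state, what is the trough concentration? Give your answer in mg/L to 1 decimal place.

4.0 mg/L

The dosing interval is 1 half-life, so f = 2^(−1) = 0.5.
Accumulation ratio R = 1/(1 − f) = 1/0.5 = 2/1.
Single-dose peak C₀ = D/Vd = 120/30 = 4 mg/L.
Steady-state peak Cmax,ss = C₀·R = 4 × 2/1 ≈ 8.000 mg/L.
Steady-state trough Cmin,ss = Cmax,ss·f ≈ 8.000 × 0.5 ≈ 4.000 mg/L.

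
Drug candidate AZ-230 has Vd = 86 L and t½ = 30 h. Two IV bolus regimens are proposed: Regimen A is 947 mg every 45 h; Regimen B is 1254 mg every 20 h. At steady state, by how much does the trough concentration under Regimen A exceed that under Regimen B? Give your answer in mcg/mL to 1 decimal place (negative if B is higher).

-18.8 mcg/mL

Regimen A: f = (1/2)^(45/30) ≈ 0.3536; Cmin,ss = (947/86)·f/(1−f) ≈ 6.024 mcg/mL.
Regimen B: f = (1/2)^(20/30) ≈ 0.6300; Cmin,ss = (1254/86)·f/(1−f) ≈ 24.828 mcg/mL.
Difference ≈ 6.024 − 24.828 ≈ -18.804 mcg/mL.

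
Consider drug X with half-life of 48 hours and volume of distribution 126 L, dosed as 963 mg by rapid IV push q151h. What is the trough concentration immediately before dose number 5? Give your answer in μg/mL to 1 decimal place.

f = (1/2)^(τ/t½) = (1/2)^(151/48) ≈ 0.1130.
C₀ = D/Vd = 963/126 ≈ 7.643 μg/mL.
Before the 5th dose, 4 doses have been given. Superposition: Cmin = C₀·(f + f² + … + f^4).
≈ 7.643 × (0.1130 + 0.0128 + 0.0014 + 0.0002) ≈ 7.643 × 0.1274 ≈ 0.974 μg/mL.

1.0 μg/mL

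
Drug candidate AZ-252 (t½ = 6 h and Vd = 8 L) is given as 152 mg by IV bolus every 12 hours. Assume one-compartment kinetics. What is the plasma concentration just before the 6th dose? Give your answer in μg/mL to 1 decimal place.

f = (1/2)^(τ/t½) = (1/2)^(12/6) ≈ 0.2500.
C₀ = D/Vd = 152/8 ≈ 19.000 μg/mL.
Before the 6th dose, 5 doses have been given. Superposition: Cmin = C₀·(f + f² + … + f^5).
≈ 19.000 × (0.2500 + 0.0625 + 0.0156 + 0.0039 + 0.0010) ≈ 19.000 × 0.3330 ≈ 6.327 μg/mL.

6.3 μg/mL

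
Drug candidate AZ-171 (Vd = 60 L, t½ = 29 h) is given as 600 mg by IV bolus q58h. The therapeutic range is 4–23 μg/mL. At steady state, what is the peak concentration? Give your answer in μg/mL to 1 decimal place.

13.3 μg/mL

The dosing interval is 2 half-lives, so f = 2^(−2) = 0.25.
Accumulation ratio R = 1/(1 − f) = 1/0.75 = 4/3.
Single-dose peak C₀ = D/Vd = 600/60 = 10 μg/mL.
Steady-state peak Cmax,ss = C₀·R = 10 × 4/3 ≈ 13.333 μg/mL.
Peak 13.3 μg/mL vs MTC 23 μg/mL: below toxic threshold.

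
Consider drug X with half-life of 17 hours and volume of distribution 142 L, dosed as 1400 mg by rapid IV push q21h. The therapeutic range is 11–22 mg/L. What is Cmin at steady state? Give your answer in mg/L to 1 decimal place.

7.3 mg/L

Over one 21-h interval, 21/17 ≈ 1.2353 half-lives elapse, leaving f ≈ 0.4248 of each dose.
At steady state, accumulation factor R = 1/(1 − e^(−kτ)) ≈ 1.7385.
Single-dose peak C₀ = D/Vd = 1400/142 ≈ 9.859 mg/L.
Cmax,ss = C₀/(1 − f) ≈ 9.859/0.5752 ≈ 17.140 mg/L.
One interval later, Cmin,ss = Cmax,ss·e^(−kτ) ≈ 17.140 × 0.4248 ≈ 7.281 mg/L.
Trough 7.3 mg/L vs MEC 11 mg/L: subtherapeutic.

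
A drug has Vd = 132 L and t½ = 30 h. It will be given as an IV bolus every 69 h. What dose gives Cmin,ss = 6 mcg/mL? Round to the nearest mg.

3108 mg

τ/t½ = 69/30 ≈ 2.3, so f = (1/2)^(69/30) ≈ 0.203063.
Cmin,ss = (D/Vd)·f/(1−f), so D = Cmin,ss·Vd·(1−f)/f.
D = 6 × 132 × (1−f)/f ≈ 6 × 132 × 3.92458 ≈ 3108.27 mg.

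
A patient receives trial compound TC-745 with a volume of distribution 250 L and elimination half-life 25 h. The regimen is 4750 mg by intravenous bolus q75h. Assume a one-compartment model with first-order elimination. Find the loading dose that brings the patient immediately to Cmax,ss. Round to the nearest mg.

5429 mg

f = (1/2)^(75/25) ≈ 0.125000; accumulation ratio R = 1/(1−f) ≈ 1.14286.
Loading dose to hit Cmax,ss on first dose: D_load = D_maint·R ≈ 4750 × 1.14286 ≈ 5428.59 mg.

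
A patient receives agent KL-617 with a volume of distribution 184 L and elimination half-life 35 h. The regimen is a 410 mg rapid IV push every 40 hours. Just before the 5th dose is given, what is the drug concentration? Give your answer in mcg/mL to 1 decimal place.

1.8 mcg/mL

f = (1/2)^(τ/t½) = (1/2)^(40/35) ≈ 0.4529.
C₀ = D/Vd = 410/184 ≈ 2.228 mcg/mL.
Before the 5th dose, 4 doses have been given. Superposition: Cmin = C₀·(f + f² + … + f^4).
≈ 2.228 × (0.4529 + 0.2051 + 0.0929 + 0.0421) ≈ 2.228 × 0.7930 ≈ 1.767 mcg/mL.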